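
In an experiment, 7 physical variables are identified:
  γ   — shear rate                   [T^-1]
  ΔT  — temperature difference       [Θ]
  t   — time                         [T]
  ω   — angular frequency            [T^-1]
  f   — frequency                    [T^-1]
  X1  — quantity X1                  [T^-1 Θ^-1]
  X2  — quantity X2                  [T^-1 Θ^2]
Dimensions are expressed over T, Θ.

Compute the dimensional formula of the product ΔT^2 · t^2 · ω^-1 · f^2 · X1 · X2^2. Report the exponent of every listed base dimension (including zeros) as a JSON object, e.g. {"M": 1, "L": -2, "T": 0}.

{"T": -2, "Θ": 5}

Exponent matrix [T,Θ] × [γ,ΔT,t,ω,f,X1,X2]:
  T: [-1  0  1 -1 -1 -1 -1]
  Θ: [ 0  1  0  0  0 -1  2]
  [T]: (2)·0+(2)·1+(-1)·-1+(2)·-1+(1)·-1+(2)·-1 = -2
  [Θ]: (2)·1+(2)·0+(-1)·0+(2)·0+(1)·-1+(2)·2 = 5
⇒ T^-2 Θ^5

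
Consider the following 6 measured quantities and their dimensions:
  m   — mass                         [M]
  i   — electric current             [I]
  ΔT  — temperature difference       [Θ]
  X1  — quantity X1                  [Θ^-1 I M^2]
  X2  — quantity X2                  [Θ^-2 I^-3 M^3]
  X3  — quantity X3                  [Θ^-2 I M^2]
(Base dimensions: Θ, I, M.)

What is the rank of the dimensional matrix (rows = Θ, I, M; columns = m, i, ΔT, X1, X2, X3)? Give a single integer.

3

Write exponents as rows Θ,I,M / cols m,i,ΔT,X1,X2,X3:
  Θ: [ 0  0  1 -1 -2 -2]
  I: [ 0  1  0  1 -3  1]
  M: [ 1  0  0  2  3  2]
RREF → pivots at {m,i,ΔT} ⇒ r = 3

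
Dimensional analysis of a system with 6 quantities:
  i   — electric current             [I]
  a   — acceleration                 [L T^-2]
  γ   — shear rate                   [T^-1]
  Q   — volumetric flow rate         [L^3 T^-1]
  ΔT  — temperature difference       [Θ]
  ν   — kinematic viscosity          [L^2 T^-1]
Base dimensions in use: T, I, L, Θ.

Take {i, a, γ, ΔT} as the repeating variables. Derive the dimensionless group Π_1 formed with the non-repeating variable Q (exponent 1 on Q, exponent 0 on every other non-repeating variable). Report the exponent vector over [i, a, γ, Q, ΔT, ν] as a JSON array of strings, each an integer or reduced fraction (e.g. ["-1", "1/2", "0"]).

["0", "-3", "5", "1", "0", "0"]

Dimensional matrix (T×I×L×Θ by i×a×γ×Q×ΔT×ν):
  T: [ 0 -2 -1 -1  0 -1]
  I: [ 1  0  0  0  0  0]
  L: [ 0  1  0  3  0  2]
  Θ: [ 0  0  0  0  1  0]
Echelon form has 4 nonzero rows (pivots: i,a,γ,ΔT)
Pivot set = {i,a,γ,ΔT}, free = {Q,ν}
RREF:
  r0: [   1    0    0    0    0    0]
  r1: [   0    1    0    3    0    2]
  r2: [   0    0    1   -5    0   -3]
  r3: [   0    0    0    0    1    0]
Fix exponent of Q at 1, ν at 0; solve each RREF row for its pivot's exponent:
  r0: exp(i) + (0)·1 = 0 ⇒ exp(i) = 0
  r1: exp(a) + (3)·1 = 0 ⇒ exp(a) = -3
  r2: exp(γ) + (-5)·1 = 0 ⇒ exp(γ) = 5
  r3: exp(ΔT) + (0)·1 = 0 ⇒ exp(ΔT) = 0
Π_1 = a^-3 · γ^5 · Q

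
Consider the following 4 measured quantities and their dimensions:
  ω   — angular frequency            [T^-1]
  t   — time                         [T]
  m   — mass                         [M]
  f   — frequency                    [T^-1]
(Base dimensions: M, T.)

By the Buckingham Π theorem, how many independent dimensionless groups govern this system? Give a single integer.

2

Write exponents as rows M,T / cols ω,t,m,f:
  M: [ 0  0  1  0]
  T: [-1  1  0 -1]
Row reduction gives pivot columns ω,m; rank = 2
Π count = n − r = 4 − 2 = 2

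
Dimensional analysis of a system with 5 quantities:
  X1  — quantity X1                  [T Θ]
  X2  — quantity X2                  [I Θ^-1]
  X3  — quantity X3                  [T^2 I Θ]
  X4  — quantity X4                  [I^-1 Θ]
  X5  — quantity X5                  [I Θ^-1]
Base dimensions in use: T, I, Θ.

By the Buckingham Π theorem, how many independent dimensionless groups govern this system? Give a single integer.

3

Exponent matrix [T,I,Θ] × [X1,X2,X3,X4,X5]:
  T: [ 1  0  2  0  0]
  I: [ 0  1  1 -1  1]
  Θ: [ 1 -1  1  1 -1]
Echelon form has 2 nonzero rows (pivots: X1,X2)
Π count = n − r = 5 − 2 = 3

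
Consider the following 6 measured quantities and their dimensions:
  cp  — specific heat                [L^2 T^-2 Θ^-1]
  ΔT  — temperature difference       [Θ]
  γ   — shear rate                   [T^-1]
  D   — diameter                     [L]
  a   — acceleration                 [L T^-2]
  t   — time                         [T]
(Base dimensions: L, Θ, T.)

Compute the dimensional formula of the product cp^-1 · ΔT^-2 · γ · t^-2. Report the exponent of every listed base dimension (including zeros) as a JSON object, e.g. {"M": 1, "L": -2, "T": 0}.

Exponent matrix [L,Θ,T] × [cp,ΔT,γ,D,a,t]:
  L: [ 2  0  0  1  1  0]
  Θ: [-1  1  0  0  0  0]
  T: [-2  0 -1  0 -2  1]
  [L]: (-1)·2+(-2)·0+(1)·0+(-2)·0 = -2
  [Θ]: (-1)·-1+(-2)·1+(1)·0+(-2)·0 = -1
  [T]: (-1)·-2+(-2)·0+(1)·-1+(-2)·1 = -1
⇒ L^-2 Θ^-1 T^-1

{"L": -2, "Θ": -1, "T": -1}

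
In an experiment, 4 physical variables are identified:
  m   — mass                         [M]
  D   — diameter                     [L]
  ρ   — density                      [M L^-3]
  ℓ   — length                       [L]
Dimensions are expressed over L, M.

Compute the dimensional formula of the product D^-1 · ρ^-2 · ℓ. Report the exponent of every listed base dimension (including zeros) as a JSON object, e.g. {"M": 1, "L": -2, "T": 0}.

Write exponents as rows L,M / cols m,D,ρ,ℓ:
  L: [ 0  1 -3  1]
  M: [ 1  0  1  0]
  [L]: (-1)·1+(-2)·-3+(1)·1 = 6
  [M]: (-1)·0+(-2)·1+(1)·0 = -2
⇒ L^6 M^-2

{"L": 6, "M": -2}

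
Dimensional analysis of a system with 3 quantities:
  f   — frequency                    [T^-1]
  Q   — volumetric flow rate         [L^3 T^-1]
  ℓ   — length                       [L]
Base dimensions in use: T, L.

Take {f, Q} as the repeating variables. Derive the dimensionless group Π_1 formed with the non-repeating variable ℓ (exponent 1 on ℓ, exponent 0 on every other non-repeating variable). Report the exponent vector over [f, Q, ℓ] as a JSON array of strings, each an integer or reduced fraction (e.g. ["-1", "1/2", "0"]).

Dimensional matrix (T×L by f×Q×ℓ):
  T: [-1 -1  0]
  L: [ 0  3  1]
RREF → pivots at {f,Q} ⇒ r = 2
Pivot set = {f,Q}, free = {ℓ}
RREF:
  r0: [   1    0 -1/3]
  r1: [   0    1  1/3]
Fix exponent of ℓ at 1; solve each RREF row for its pivot's exponent:
  r0: exp(f) + (-1/3)·1 = 0 ⇒ exp(f) = 1/3
  r1: exp(Q) + (1/3)·1 = 0 ⇒ exp(Q) = -1/3
Π_1 = f^(1/3) · Q^(-1/3) · ℓ

["1/3", "-1/3", "1"]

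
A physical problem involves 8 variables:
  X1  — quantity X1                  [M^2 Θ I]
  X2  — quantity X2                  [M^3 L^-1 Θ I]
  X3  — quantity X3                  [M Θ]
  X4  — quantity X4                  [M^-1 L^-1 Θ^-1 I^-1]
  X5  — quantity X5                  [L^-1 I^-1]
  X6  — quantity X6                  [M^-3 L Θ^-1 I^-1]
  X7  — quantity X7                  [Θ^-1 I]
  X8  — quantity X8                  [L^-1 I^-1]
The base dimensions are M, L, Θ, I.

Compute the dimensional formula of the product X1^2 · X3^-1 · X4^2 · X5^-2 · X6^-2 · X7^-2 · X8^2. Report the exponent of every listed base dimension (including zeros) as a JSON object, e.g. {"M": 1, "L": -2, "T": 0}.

{"M": 7, "L": -4, "Θ": 3, "I": 0}

Write exponents as rows M,L,Θ,I / cols X1,X2,X3,X4,X5,X6,X7,X8:
  M: [ 2  3  1 -1  0 -3  0  0]
  L: [ 0 -1  0 -1 -1  1  0 -1]
  Θ: [ 1  1  1 -1  0 -1 -1  0]
  I: [ 1  1  0 -1 -1 -1  1 -1]
  [M]: (2)·2+(-1)·1+(2)·-1+(-2)·0+(-2)·-3+(-2)·0+(2)·0 = 7
  [L]: (2)·0+(-1)·0+(2)·-1+(-2)·-1+(-2)·1+(-2)·0+(2)·-1 = -4
  [Θ]: (2)·1+(-1)·1+(2)·-1+(-2)·0+(-2)·-1+(-2)·-1+(2)·0 = 3
  [I]: (2)·1+(-1)·0+(2)·-1+(-2)·-1+(-2)·-1+(-2)·1+(2)·-1 = 0
⇒ M^7 L^-4 Θ^3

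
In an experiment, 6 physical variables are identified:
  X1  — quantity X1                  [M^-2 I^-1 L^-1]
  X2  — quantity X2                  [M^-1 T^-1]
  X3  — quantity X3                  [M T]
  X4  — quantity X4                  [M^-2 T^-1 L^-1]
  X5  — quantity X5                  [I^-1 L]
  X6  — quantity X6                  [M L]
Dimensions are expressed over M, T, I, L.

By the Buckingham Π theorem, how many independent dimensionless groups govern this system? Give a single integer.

3

Exponent matrix [M,T,I,L] × [X1,X2,X3,X4,X5,X6]:
  M: [-2 -1  1 -2  0  1]
  T: [ 0 -1  1 -1  0  0]
  I: [-1  0  0  0 -1  0]
  L: [-1  0  0 -1  1  1]
Echelon form has 3 nonzero rows (pivots: X1,X2,X4)
n=6, r=3 ⇒ 3 dimensionless groups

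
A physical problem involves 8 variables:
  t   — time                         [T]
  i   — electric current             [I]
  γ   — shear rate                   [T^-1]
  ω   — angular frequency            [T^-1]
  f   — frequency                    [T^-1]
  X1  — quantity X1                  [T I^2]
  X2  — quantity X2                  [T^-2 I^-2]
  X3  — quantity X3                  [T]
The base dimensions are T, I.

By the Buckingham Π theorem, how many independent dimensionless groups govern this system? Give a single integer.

Exponent matrix [T,I] × [t,i,γ,ω,f,X1,X2,X3]:
  T: [ 1  0 -1 -1 -1  1 -2  1]
  I: [ 0  1  0  0  0  2 -2  0]
Row reduction gives pivot columns t,i; rank = 2
8 vars − rank 2 = 6 Π groups

6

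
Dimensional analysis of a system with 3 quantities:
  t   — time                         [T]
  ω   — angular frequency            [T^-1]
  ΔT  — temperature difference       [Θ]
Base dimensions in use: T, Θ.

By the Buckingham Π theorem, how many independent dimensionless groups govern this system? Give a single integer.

Dimensional matrix (T×Θ by t×ω×ΔT):
  T: [ 1 -1  0]
  Θ: [ 0  0  1]
Echelon form has 2 nonzero rows (pivots: t,ΔT)
Π count = n − r = 3 − 2 = 1

1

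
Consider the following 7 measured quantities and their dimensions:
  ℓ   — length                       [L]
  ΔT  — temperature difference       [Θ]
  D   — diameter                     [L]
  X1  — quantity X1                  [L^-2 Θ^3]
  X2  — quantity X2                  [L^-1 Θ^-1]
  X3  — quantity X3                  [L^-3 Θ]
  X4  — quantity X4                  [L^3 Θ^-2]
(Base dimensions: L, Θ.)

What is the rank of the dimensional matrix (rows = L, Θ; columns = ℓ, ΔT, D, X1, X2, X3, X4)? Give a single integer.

Dimensional matrix (L×Θ by ℓ×ΔT×D×X1×X2×X3×X4):
  L: [ 1  0  1 -2 -1 -3  3]
  Θ: [ 0  1  0  3 -1  1 -2]
Echelon form has 2 nonzero rows (pivots: ℓ,ΔT)

2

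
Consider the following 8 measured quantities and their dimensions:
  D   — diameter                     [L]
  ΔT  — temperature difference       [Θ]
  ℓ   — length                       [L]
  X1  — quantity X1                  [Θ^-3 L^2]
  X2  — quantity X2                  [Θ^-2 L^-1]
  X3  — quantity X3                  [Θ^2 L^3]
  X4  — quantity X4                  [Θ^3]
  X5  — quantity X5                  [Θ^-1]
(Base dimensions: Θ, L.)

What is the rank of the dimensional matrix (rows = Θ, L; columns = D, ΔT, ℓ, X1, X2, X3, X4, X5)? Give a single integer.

2

Dimensional matrix (Θ×L by D×ΔT×ℓ×X1×X2×X3×X4×X5):
  Θ: [ 0  1  0 -3 -2  2  3 -1]
  L: [ 1  0  1  2 -1  3  0  0]
Echelon form has 2 nonzero rows (pivots: D,ΔT)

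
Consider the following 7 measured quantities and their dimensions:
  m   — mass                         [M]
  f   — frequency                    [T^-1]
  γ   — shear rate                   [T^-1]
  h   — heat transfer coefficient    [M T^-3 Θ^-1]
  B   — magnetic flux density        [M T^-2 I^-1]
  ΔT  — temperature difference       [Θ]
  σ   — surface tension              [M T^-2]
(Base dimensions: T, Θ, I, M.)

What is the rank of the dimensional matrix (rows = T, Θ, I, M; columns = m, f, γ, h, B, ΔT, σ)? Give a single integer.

Dimensional matrix (T×Θ×I×M by m×f×γ×h×B×ΔT×σ):
  T: [ 0 -1 -1 -3 -2  0 -2]
  Θ: [ 0  0  0 -1  0  1  0]
  I: [ 0  0  0  0 -1  0  0]
  M: [ 1  0  0  1  1  0  1]
RREF → pivots at {m,f,h,B} ⇒ r = 4

4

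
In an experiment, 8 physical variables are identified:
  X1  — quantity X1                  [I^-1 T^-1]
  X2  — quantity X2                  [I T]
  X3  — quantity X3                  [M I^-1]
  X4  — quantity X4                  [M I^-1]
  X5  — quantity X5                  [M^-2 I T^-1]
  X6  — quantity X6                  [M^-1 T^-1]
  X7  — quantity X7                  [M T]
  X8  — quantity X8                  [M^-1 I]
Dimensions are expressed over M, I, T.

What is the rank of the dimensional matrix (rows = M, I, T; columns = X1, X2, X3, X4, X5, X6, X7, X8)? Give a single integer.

2

Exponent matrix [M,I,T] × [X1,X2,X3,X4,X5,X6,X7,X8]:
  M: [ 0  0  1  1 -2 -1  1 -1]
  I: [-1  1 -1 -1  1  0  0  1]
  T: [-1  1  0  0 -1 -1  1  0]
RREF → pivots at {X1,X3} ⇒ r = 2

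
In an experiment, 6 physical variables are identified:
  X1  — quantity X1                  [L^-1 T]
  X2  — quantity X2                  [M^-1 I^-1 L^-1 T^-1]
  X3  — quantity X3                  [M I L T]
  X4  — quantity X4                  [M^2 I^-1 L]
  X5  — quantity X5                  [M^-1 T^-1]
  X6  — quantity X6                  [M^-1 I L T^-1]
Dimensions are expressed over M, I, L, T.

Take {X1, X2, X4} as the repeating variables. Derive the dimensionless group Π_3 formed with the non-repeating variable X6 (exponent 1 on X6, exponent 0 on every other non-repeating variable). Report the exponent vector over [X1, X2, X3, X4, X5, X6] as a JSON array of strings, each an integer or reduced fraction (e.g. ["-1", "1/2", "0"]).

Exponent matrix [M,I,L,T] × [X1,X2,X3,X4,X5,X6]:
  M: [ 0 -1  1  2 -1 -1]
  I: [ 0 -1  1 -1  0  1]
  L: [-1 -1  1  1  0  1]
  T: [ 1 -1  1  0 -1 -1]
Row reduction gives pivot columns X1,X2,X4; rank = 3
Repeat: X1,X2,X4; free: X3,X5,X6
RREF:
  r0: [   1    0    0    0 -2/3 -4/3]
  r1: [   0    1   -1    0  1/3 -1/3]
  r2: [   0    0    0    1 -1/3 -2/3]
  r3: [   0    0    0    0    0    0]
Fix exponent of X6 at 1, X3 at 0, X5 at 0; solve each RREF row for its pivot's exponent:
  r0: exp(X1) + (-4/3)·1 = 0 ⇒ exp(X1) = 4/3
  r1: exp(X2) + (-1/3)·1 = 0 ⇒ exp(X2) = 1/3
  r2: exp(X4) + (-2/3)·1 = 0 ⇒ exp(X4) = 2/3
Π_3 = X1^(4/3) · X2^(1/3) · X4^(2/3) · X6

["4/3", "1/3", "0", "2/3", "0", "1"]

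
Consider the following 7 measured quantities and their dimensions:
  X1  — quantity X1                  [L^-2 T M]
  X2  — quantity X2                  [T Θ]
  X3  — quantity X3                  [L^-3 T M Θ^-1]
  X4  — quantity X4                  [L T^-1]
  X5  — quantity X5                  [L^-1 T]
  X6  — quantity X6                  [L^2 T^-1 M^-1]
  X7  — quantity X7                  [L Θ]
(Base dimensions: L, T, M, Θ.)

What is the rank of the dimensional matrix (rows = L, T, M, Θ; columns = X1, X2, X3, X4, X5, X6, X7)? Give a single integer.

3

Write exponents as rows L,T,M,Θ / cols X1,X2,X3,X4,X5,X6,X7:
  L: [-2  0 -3  1 -1  2  1]
  T: [ 1  1  1 -1  1 -1  0]
  M: [ 1  0  1  0  0 -1  0]
  Θ: [ 0  1 -1  0  0  0  1]
Row reduction gives pivot columns X1,X2,X3; rank = 3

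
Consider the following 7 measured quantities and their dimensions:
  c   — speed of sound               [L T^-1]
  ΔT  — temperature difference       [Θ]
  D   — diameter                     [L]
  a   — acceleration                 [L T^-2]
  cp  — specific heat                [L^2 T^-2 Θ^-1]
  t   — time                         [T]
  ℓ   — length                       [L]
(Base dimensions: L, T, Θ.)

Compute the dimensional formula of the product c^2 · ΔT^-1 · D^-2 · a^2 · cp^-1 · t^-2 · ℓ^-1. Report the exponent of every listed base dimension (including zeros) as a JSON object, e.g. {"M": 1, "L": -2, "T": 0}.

{"L": -1, "T": -6, "Θ": 0}

Dimensional matrix (L×T×Θ by c×ΔT×D×a×cp×t×ℓ):
  L: [ 1  0  1  1  2  0  1]
  T: [-1  0  0 -2 -2  1  0]
  Θ: [ 0  1  0  0 -1  0  0]
  [L]: (2)·1+(-1)·0+(-2)·1+(2)·1+(-1)·2+(-2)·0+(-1)·1 = -1
  [T]: (2)·-1+(-1)·0+(-2)·0+(2)·-2+(-1)·-2+(-2)·1+(-1)·0 = -6
  [Θ]: (2)·0+(-1)·1+(-2)·0+(2)·0+(-1)·-1+(-2)·0+(-1)·0 = 0
⇒ L^-1 T^-6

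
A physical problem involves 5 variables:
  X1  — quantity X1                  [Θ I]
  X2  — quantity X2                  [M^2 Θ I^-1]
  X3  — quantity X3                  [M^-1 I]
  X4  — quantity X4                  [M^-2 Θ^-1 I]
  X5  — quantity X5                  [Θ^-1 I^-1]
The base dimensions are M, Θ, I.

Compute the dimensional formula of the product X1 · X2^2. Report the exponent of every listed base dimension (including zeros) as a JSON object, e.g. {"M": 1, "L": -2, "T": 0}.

{"M": 4, "Θ": 3, "I": -1}

Dimensional matrix (M×Θ×I by X1×X2×X3×X4×X5):
  M: [ 0  2 -1 -2  0]
  Θ: [ 1  1  0 -1 -1]
  I: [ 1 -1  1  1 -1]
  [M]: (1)·0+(2)·2 = 4
  [Θ]: (1)·1+(2)·1 = 3
  [I]: (1)·1+(2)·-1 = -1
⇒ M^4 Θ^3 I^-1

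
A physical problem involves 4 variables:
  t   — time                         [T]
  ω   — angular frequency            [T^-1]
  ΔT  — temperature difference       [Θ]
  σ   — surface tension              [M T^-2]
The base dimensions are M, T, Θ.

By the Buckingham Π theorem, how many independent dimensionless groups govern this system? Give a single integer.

1

Exponent matrix [M,T,Θ] × [t,ω,ΔT,σ]:
  M: [ 0  0  0  1]
  T: [ 1 -1  0 -2]
  Θ: [ 0  0  1  0]
Echelon form has 3 nonzero rows (pivots: t,ΔT,σ)
Π count = n − r = 4 − 3 = 1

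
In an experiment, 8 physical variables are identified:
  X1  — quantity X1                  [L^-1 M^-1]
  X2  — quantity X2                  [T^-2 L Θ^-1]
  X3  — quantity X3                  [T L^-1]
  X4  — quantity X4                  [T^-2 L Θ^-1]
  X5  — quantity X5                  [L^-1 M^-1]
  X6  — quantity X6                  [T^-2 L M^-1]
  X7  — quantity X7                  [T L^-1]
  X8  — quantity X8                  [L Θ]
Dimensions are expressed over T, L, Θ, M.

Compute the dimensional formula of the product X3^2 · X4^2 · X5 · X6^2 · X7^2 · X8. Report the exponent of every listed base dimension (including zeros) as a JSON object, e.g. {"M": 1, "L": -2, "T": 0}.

{"T": -4, "L": 0, "Θ": -1, "M": -3}

Dimensional matrix (T×L×Θ×M by X1×X2×X3×X4×X5×X6×X7×X8):
  T: [ 0 -2  1 -2  0 -2  1  0]
  L: [-1  1 -1  1 -1  1 -1  1]
  Θ: [ 0 -1  0 -1  0  0  0  1]
  M: [-1  0  0  0 -1 -1  0  0]
  [T]: (2)·1+(2)·-2+(1)·0+(2)·-2+(2)·1+(1)·0 = -4
  [L]: (2)·-1+(2)·1+(1)·-1+(2)·1+(2)·-1+(1)·1 = 0
  [Θ]: (2)·0+(2)·-1+(1)·0+(2)·0+(2)·0+(1)·1 = -1
  [M]: (2)·0+(2)·0+(1)·-1+(2)·-1+(2)·0+(1)·0 = -3
⇒ T^-4 Θ^-1 M^-3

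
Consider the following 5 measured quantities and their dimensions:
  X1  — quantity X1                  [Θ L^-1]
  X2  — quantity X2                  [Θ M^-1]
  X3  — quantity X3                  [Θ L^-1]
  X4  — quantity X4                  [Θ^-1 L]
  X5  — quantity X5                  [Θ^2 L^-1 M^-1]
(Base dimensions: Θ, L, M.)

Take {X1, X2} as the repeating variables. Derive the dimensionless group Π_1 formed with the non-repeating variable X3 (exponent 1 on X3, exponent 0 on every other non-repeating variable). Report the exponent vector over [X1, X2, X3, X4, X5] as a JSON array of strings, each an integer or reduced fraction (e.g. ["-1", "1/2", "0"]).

Write exponents as rows Θ,L,M / cols X1,X2,X3,X4,X5:
  Θ: [ 1  1  1 -1  2]
  L: [-1  0 -1  1 -1]
  M: [ 0 -1  0  0 -1]
Echelon form has 2 nonzero rows (pivots: X1,X2)
Repeat: X1,X2; free: X3,X4,X5
RREF:
  r0: [   1    0    1   -1    1]
  r1: [   0    1    0    0    1]
  r2: [   0    0    0    0    0]
Fix exponent of X3 at 1, X4 at 0, X5 at 0; solve each RREF row for its pivot's exponent:
  r0: exp(X1) + (1)·1 = 0 ⇒ exp(X1) = -1
  r1: exp(X2) + (0)·1 = 0 ⇒ exp(X2) = 0
Π_1 = X1^-1 · X3

["-1", "0", "1", "0", "0"]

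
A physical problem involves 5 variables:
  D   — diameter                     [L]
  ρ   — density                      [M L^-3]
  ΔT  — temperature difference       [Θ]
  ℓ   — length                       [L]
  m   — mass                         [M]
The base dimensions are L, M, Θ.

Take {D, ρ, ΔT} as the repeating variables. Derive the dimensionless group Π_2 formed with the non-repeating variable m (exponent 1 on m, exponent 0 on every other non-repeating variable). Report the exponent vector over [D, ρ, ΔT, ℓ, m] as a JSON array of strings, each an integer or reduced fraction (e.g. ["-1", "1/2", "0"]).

Dimensional matrix (L×M×Θ by D×ρ×ΔT×ℓ×m):
  L: [ 1 -3  0  1  0]
  M: [ 0  1  0  0  1]
  Θ: [ 0  0  1  0  0]
Echelon form has 3 nonzero rows (pivots: D,ρ,ΔT)
Pivot set = {D,ρ,ΔT}, free = {ℓ,m}
RREF:
  r0: [   1    0    0    1    3]
  r1: [   0    1    0    0    1]
  r2: [   0    0    1    0    0]
Fix exponent of m at 1, ℓ at 0; solve each RREF row for its pivot's exponent:
  r0: exp(D) + (3)·1 = 0 ⇒ exp(D) = -3
  r1: exp(ρ) + (1)·1 = 0 ⇒ exp(ρ) = -1
  r2: exp(ΔT) + (0)·1 = 0 ⇒ exp(ΔT) = 0
Π_2 = D^-3 · ρ^-1 · m

["-3", "-1", "0", "0", "1"]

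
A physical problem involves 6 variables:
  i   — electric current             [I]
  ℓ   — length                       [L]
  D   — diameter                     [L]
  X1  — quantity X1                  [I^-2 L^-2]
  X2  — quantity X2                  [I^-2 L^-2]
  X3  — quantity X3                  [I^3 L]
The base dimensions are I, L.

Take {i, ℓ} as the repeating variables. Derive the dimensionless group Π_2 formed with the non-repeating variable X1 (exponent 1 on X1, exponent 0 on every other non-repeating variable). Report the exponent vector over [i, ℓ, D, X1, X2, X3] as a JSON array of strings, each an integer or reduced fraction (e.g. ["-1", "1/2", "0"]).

Exponent matrix [I,L] × [i,ℓ,D,X1,X2,X3]:
  I: [ 1  0  0 -2 -2  3]
  L: [ 0  1  1 -2 -2  1]
RREF → pivots at {i,ℓ} ⇒ r = 2
Pivot set = {i,ℓ}, free = {D,X1,X2,X3}
RREF:
  r0: [   1    0    0   -2   -2    3]
  r1: [   0    1    1   -2   -2    1]
Fix exponent of X1 at 1, D at 0, X2 at 0, X3 at 0; solve each RREF row for its pivot's exponent:
  r0: exp(i) + (-2)·1 = 0 ⇒ exp(i) = 2
  r1: exp(ℓ) + (-2)·1 = 0 ⇒ exp(ℓ) = 2
Π_2 = i^2 · ℓ^2 · X1

["2", "2", "0", "1", "0", "0"]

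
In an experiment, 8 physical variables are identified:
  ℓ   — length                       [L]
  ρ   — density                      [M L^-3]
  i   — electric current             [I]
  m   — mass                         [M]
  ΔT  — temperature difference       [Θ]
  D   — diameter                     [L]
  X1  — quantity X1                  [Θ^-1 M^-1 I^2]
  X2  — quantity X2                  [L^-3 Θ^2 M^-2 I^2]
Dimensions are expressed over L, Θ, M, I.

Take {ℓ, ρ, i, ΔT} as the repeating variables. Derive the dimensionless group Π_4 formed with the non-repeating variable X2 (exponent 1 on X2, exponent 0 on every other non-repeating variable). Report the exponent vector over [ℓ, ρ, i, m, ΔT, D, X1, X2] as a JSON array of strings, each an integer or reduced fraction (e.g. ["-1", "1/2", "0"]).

["9", "2", "-2", "0", "-2", "0", "0", "1"]

Write exponents as rows L,Θ,M,I / cols ℓ,ρ,i,m,ΔT,D,X1,X2:
  L: [ 1 -3  0  0  0  1  0 -3]
  Θ: [ 0  0  0  0  1  0 -1  2]
  M: [ 0  1  0  1  0  0 -1 -2]
  I: [ 0  0  1  0  0  0  2  2]
Row reduction gives pivot columns ℓ,ρ,i,ΔT; rank = 4
Pivot set = {ℓ,ρ,i,ΔT}, free = {m,D,X1,X2}
RREF:
  r0: [   1    0    0    3    0    1   -3   -9]
  r1: [   0    1    0    1    0    0   -1   -2]
  r2: [   0    0    1    0    0    0    2    2]
  r3: [   0    0    0    0    1    0   -1    2]
Fix exponent of X2 at 1, m at 0, D at 0, X1 at 0; solve each RREF row for its pivot's exponent:
  r0: exp(ℓ) + (-9)·1 = 0 ⇒ exp(ℓ) = 9
  r1: exp(ρ) + (-2)·1 = 0 ⇒ exp(ρ) = 2
  r2: exp(i) + (2)·1 = 0 ⇒ exp(i) = -2
  r3: exp(ΔT) + (2)·1 = 0 ⇒ exp(ΔT) = -2
Π_4 = ℓ^9 · ρ^2 · i^-2 · ΔT^-2 · X2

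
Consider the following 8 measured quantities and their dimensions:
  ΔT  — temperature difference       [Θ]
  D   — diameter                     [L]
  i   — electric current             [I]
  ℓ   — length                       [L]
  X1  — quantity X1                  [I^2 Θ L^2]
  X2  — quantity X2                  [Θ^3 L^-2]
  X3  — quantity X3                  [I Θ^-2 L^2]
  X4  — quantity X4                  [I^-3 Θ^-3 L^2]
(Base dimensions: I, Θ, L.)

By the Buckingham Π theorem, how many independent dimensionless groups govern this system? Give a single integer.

5

Dimensional matrix (I×Θ×L by ΔT×D×i×ℓ×X1×X2×X3×X4):
  I: [ 0  0  1  0  2  0  1 -3]
  Θ: [ 1  0  0  0  1  3 -2 -3]
  L: [ 0  1  0  1  2 -2  2  2]
Row reduction gives pivot columns ΔT,D,i; rank = 3
8 vars − rank 3 = 5 Π groups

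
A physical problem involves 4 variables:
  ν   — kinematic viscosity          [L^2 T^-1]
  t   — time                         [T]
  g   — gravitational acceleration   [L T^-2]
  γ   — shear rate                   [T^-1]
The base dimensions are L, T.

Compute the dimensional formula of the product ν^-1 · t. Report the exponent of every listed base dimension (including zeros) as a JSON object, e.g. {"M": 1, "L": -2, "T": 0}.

Exponent matrix [L,T] × [ν,t,g,γ]:
  L: [ 2  0  1  0]
  T: [-1  1 -2 -1]
  [L]: (-1)·2+(1)·0 = -2
  [T]: (-1)·-1+(1)·1 = 2
⇒ L^-2 T^2

{"L": -2, "T": 2}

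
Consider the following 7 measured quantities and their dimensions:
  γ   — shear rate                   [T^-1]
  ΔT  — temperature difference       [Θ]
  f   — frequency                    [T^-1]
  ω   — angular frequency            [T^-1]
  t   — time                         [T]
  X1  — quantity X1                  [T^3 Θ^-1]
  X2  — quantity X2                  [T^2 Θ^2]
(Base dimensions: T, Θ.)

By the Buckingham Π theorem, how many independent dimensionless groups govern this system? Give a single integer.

Dimensional matrix (T×Θ by γ×ΔT×f×ω×t×X1×X2):
  T: [-1  0 -1 -1  1  3  2]
  Θ: [ 0  1  0  0  0 -1  2]
Row reduction gives pivot columns γ,ΔT; rank = 2
Π count = n − r = 7 − 2 = 5

5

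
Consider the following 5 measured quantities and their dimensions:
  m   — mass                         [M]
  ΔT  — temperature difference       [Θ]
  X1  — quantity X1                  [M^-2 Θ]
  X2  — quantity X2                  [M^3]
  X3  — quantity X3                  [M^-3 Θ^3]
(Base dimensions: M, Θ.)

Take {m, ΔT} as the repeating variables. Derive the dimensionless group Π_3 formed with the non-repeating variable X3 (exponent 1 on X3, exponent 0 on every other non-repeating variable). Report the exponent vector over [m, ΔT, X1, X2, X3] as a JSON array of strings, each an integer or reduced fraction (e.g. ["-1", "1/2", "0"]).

Dimensional matrix (M×Θ by m×ΔT×X1×X2×X3):
  M: [ 1  0 -2  3 -3]
  Θ: [ 0  1  1  0  3]
RREF → pivots at {m,ΔT} ⇒ r = 2
Repeat: m,ΔT; free: X1,X2,X3
RREF:
  r0: [   1    0   -2    3   -3]
  r1: [   0    1    1    0    3]
Fix exponent of X3 at 1, X1 at 0, X2 at 0; solve each RREF row for its pivot's exponent:
  r0: exp(m) + (-3)·1 = 0 ⇒ exp(m) = 3
  r1: exp(ΔT) + (3)·1 = 0 ⇒ exp(ΔT) = -3
Π_3 = m^3 · ΔT^-3 · X3

["3", "-3", "0", "0", "1"]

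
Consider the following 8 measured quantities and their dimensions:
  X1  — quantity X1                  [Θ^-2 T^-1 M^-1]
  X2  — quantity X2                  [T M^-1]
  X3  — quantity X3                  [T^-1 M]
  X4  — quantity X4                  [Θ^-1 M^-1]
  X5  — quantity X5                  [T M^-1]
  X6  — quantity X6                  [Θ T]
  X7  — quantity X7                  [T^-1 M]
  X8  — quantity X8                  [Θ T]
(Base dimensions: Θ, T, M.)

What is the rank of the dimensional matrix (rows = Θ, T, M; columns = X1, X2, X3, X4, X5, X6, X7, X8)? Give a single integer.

Dimensional matrix (Θ×T×M by X1×X2×X3×X4×X5×X6×X7×X8):
  Θ: [-2  0  0 -1  0  1  0  1]
  T: [-1  1 -1  0  1  1 -1  1]
  M: [-1 -1  1 -1 -1  0  1  0]
Echelon form has 2 nonzero rows (pivots: X1,X2)

2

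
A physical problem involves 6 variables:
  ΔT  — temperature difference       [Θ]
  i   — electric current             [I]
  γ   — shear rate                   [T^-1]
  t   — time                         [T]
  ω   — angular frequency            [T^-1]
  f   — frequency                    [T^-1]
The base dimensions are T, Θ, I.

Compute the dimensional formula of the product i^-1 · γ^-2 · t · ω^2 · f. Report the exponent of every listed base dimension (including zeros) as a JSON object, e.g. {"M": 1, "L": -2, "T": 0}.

{"T": 0, "Θ": 0, "I": -1}

Dimensional matrix (T×Θ×I by ΔT×i×γ×t×ω×f):
  T: [ 0  0 -1  1 -1 -1]
  Θ: [ 1  0  0  0  0  0]
  I: [ 0  1  0  0  0  0]
  [T]: (-1)·0+(-2)·-1+(1)·1+(2)·-1+(1)·-1 = 0
  [Θ]: (-1)·0+(-2)·0+(1)·0+(2)·0+(1)·0 = 0
  [I]: (-1)·1+(-2)·0+(1)·0+(2)·0+(1)·0 = -1
⇒ I^-1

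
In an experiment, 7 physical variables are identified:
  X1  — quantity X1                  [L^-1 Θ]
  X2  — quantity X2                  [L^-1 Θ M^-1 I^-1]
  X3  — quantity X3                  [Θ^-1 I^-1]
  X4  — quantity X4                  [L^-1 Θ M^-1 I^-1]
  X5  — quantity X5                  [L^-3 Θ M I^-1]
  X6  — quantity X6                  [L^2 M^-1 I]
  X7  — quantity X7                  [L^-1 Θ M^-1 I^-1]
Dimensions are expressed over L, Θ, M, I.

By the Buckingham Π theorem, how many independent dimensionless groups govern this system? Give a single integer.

4

Exponent matrix [L,Θ,M,I] × [X1,X2,X3,X4,X5,X6,X7]:
  L: [-1 -1  0 -1 -3  2 -1]
  Θ: [ 1  1 -1  1  1  0  1]
  M: [ 0 -1  0 -1  1 -1 -1]
  I: [ 0 -1 -1 -1 -1  1 -1]
Echelon form has 3 nonzero rows (pivots: X1,X2,X3)
7 vars − rank 3 = 4 Π groups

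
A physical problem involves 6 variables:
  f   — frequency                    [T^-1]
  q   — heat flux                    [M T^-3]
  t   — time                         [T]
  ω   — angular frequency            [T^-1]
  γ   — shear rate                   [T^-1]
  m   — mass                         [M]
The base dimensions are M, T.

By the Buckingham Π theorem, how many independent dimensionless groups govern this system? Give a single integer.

Dimensional matrix (M×T by f×q×t×ω×γ×m):
  M: [ 0  1  0  0  0  1]
  T: [-1 -3  1 -1 -1  0]
Row reduction gives pivot columns f,q; rank = 2
n=6, r=2 ⇒ 4 dimensionless groups

4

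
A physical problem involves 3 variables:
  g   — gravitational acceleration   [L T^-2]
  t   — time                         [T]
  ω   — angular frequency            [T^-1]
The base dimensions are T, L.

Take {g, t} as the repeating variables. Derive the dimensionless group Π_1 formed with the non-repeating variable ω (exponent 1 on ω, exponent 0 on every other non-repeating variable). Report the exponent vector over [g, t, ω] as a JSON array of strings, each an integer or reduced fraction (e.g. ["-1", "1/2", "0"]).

["0", "1", "1"]

Exponent matrix [T,L] × [g,t,ω]:
  T: [-2  1 -1]
  L: [ 1  0  0]
Row reduction gives pivot columns g,t; rank = 2
Pivot set = {g,t}, free = {ω}
RREF:
  r0: [   1    0    0]
  r1: [   0    1   -1]
Fix exponent of ω at 1; solve each RREF row for its pivot's exponent:
  r0: exp(g) + (0)·1 = 0 ⇒ exp(g) = 0
  r1: exp(t) + (-1)·1 = 0 ⇒ exp(t) = 1
Π_1 = t · ω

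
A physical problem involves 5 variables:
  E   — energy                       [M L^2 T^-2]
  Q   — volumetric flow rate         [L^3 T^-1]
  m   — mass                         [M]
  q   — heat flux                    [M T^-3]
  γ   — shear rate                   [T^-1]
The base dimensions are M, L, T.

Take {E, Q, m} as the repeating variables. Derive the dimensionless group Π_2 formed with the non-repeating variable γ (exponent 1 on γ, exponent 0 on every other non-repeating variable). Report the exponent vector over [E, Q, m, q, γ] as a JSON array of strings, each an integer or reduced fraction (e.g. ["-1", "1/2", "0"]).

Dimensional matrix (M×L×T by E×Q×m×q×γ):
  M: [ 1  0  1  1  0]
  L: [ 2  3  0  0  0]
  T: [-2 -1  0 -3 -1]
Row reduction gives pivot columns E,Q,m; rank = 3
Repeat: E,Q,m; free: q,γ
RREF:
  r0: [   1    0    0  9/4  3/4]
  r1: [   0    1    0 -3/2 -1/2]
  r2: [   0    0    1 -5/4 -3/4]
Fix exponent of γ at 1, q at 0; solve each RREF row for its pivot's exponent:
  r0: exp(E) + (3/4)·1 = 0 ⇒ exp(E) = -3/4
  r1: exp(Q) + (-1/2)·1 = 0 ⇒ exp(Q) = 1/2
  r2: exp(m) + (-3/4)·1 = 0 ⇒ exp(m) = 3/4
Π_2 = E^(-3/4) · Q^(1/2) · m^(3/4) · γ

["-3/4", "1/2", "3/4", "0", "1"]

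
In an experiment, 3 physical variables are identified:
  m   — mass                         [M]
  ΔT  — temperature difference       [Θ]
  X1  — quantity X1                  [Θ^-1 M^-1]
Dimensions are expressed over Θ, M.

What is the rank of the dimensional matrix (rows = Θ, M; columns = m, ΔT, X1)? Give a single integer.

Exponent matrix [Θ,M] × [m,ΔT,X1]:
  Θ: [ 0  1 -1]
  M: [ 1  0 -1]
Row reduction gives pivot columns m,ΔT; rank = 2

2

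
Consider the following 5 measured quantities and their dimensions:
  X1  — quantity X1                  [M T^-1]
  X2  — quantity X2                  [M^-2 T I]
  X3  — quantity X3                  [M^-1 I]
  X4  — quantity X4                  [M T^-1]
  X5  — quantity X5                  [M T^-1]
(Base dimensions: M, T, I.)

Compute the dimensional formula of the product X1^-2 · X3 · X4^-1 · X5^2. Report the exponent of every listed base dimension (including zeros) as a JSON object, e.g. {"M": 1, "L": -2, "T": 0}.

{"M": -2, "T": 1, "I": 1}

Dimensional matrix (M×T×I by X1×X2×X3×X4×X5):
  M: [ 1 -2 -1  1  1]
  T: [-1  1  0 -1 -1]
  I: [ 0  1  1  0  0]
  [M]: (-2)·1+(1)·-1+(-1)·1+(2)·1 = -2
  [T]: (-2)·-1+(1)·0+(-1)·-1+(2)·-1 = 1
  [I]: (-2)·0+(1)·1+(-1)·0+(2)·0 = 1
⇒ M^-2 T I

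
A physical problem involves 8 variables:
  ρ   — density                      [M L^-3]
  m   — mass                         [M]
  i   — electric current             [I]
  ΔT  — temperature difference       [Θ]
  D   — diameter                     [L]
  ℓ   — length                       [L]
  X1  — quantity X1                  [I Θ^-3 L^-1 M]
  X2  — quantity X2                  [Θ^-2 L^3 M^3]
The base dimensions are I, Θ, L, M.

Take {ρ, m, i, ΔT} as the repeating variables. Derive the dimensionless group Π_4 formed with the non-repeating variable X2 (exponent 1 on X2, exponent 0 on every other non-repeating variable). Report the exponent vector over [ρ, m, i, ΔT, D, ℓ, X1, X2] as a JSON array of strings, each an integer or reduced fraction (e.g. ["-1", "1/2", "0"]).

Write exponents as rows I,Θ,L,M / cols ρ,m,i,ΔT,D,ℓ,X1,X2:
  I: [ 0  0  1  0  0  0  1  0]
  Θ: [ 0  0  0  1  0  0 -3 -2]
  L: [-3  0  0  0  1  1 -1  3]
  M: [ 1  1  0  0  0  0  1  3]
Echelon form has 4 nonzero rows (pivots: ρ,m,i,ΔT)
Pivot set = {ρ,m,i,ΔT}, free = {D,ℓ,X1,X2}
RREF:
  r0: [   1    0    0    0 -1/3 -1/3  1/3   -1]
  r1: [   0    1    0    0  1/3  1/3  2/3    4]
  r2: [   0    0    1    0    0    0    1    0]
  r3: [   0    0    0    1    0    0   -3   -2]
Fix exponent of X2 at 1, D at 0, ℓ at 0, X1 at 0; solve each RREF row for its pivot's exponent:
  r0: exp(ρ) + (-1)·1 = 0 ⇒ exp(ρ) = 1
  r1: exp(m) + (4)·1 = 0 ⇒ exp(m) = -4
  r2: exp(i) + (0)·1 = 0 ⇒ exp(i) = 0
  r3: exp(ΔT) + (-2)·1 = 0 ⇒ exp(ΔT) = 2
Π_4 = ρ · m^-4 · ΔT^2 · X2

["1", "-4", "0", "2", "0", "0", "0", "1"]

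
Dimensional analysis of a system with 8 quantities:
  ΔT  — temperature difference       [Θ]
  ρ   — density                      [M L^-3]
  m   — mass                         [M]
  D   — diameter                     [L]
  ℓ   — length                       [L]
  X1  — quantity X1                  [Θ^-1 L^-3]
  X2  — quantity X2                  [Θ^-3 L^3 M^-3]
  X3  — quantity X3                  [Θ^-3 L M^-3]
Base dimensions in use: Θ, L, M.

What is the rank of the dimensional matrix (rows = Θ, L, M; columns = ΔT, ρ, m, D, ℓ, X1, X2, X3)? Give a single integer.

3

Dimensional matrix (Θ×L×M by ΔT×ρ×m×D×ℓ×X1×X2×X3):
  Θ: [ 1  0  0  0  0 -1 -3 -3]
  L: [ 0 -3  0  1  1 -3  3  1]
  M: [ 0  1  1  0  0  0 -3 -3]
Echelon form has 3 nonzero rows (pivots: ΔT,ρ,m)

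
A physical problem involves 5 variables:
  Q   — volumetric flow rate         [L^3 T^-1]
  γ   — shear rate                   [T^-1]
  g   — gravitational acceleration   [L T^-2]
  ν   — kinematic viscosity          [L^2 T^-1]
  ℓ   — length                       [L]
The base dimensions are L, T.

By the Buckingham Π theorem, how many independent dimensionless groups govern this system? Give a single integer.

3

Dimensional matrix (L×T by Q×γ×g×ν×ℓ):
  L: [ 3  0  1  2  1]
  T: [-1 -1 -2 -1  0]
Row reduction gives pivot columns Q,γ; rank = 2
Π count = n − r = 5 − 2 = 3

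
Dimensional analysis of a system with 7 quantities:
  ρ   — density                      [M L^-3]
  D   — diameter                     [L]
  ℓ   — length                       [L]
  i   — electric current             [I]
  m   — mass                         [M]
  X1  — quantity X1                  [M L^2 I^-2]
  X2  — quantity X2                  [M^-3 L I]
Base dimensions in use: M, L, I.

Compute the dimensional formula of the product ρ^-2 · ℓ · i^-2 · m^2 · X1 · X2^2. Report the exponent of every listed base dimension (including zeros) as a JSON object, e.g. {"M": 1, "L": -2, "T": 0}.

{"M": -5, "L": 11, "I": -2}

Write exponents as rows M,L,I / cols ρ,D,ℓ,i,m,X1,X2:
  M: [ 1  0  0  0  1  1 -3]
  L: [-3  1  1  0  0  2  1]
  I: [ 0  0  0  1  0 -2  1]
  [M]: (-2)·1+(1)·0+(-2)·0+(2)·1+(1)·1+(2)·-3 = -5
  [L]: (-2)·-3+(1)·1+(-2)·0+(2)·0+(1)·2+(2)·1 = 11
  [I]: (-2)·0+(1)·0+(-2)·1+(2)·0+(1)·-2+(2)·1 = -2
⇒ M^-5 L^11 I^-2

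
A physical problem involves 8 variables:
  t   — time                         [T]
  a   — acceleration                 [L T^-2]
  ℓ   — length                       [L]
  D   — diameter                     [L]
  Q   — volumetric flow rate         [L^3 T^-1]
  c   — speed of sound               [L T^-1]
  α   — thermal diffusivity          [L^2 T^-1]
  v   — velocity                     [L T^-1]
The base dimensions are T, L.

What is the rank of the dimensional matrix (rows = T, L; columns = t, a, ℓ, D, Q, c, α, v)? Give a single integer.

Dimensional matrix (T×L by t×a×ℓ×D×Q×c×α×v):
  T: [ 1 -2  0  0 -1 -1 -1 -1]
  L: [ 0  1  1  1  3  1  2  1]
Echelon form has 2 nonzero rows (pivots: t,a)

2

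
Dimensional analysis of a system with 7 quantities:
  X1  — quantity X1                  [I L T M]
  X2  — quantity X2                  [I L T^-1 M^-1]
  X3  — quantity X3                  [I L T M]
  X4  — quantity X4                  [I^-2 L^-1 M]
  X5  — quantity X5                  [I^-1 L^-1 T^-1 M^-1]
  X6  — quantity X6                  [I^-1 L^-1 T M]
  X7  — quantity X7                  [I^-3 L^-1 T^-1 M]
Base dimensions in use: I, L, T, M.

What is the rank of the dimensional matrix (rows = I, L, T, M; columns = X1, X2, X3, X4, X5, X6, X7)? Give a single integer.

3

Dimensional matrix (I×L×T×M by X1×X2×X3×X4×X5×X6×X7):
  I: [ 1  1  1 -2 -1 -1 -3]
  L: [ 1  1  1 -1 -1 -1 -1]
  T: [ 1 -1  1  0 -1  1 -1]
  M: [ 1 -1  1  1 -1  1  1]
Echelon form has 3 nonzero rows (pivots: X1,X2,X4)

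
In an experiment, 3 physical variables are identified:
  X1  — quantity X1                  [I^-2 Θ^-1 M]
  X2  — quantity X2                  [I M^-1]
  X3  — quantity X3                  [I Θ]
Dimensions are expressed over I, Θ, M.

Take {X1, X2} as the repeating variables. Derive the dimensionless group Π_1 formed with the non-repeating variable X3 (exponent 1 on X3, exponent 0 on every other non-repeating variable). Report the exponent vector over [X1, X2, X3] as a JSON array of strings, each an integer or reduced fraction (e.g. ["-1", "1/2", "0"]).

Write exponents as rows I,Θ,M / cols X1,X2,X3:
  I: [-2  1  1]
  Θ: [-1  0  1]
  M: [ 1 -1  0]
Row reduction gives pivot columns X1,X2; rank = 2
Repeat: X1,X2; free: X3
RREF:
  r0: [   1    0   -1]
  r1: [   0    1   -1]
  r2: [   0    0    0]
Fix exponent of X3 at 1; solve each RREF row for its pivot's exponent:
  r0: exp(X1) + (-1)·1 = 0 ⇒ exp(X1) = 1
  r1: exp(X2) + (-1)·1 = 0 ⇒ exp(X2) = 1
Π_1 = X1 · X2 · X3

["1", "1", "1"]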